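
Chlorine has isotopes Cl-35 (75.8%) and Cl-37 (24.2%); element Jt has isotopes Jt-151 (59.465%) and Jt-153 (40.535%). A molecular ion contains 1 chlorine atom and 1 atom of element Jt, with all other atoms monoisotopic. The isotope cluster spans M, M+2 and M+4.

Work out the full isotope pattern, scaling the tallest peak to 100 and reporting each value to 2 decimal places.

Chlorine pattern (n=1): 0.7580 : 0.2420
Element Jt pattern (n=1): 0.59465 : 0.40535
Convolve the two distributions (both contribute in 2-u steps):
  M: 0.7580×0.59465 = 0.450745
  M+2: 0.7580×0.40535 + 0.2420×0.59465 = 0.451161
  M+4: 0.2420×0.40535 = 0.098095
Scale to base peak (0.451161) = 100: 99.91 : 100.00 : 21.74

99.91 : 100.00 : 21.74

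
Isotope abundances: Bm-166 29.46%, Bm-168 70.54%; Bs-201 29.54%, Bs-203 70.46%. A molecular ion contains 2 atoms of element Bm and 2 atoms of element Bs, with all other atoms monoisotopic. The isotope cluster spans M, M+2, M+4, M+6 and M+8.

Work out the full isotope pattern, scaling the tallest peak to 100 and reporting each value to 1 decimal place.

Element Bm pattern (n=2): 0.08678916 : 0.41562168 : 0.49758916
Element Bs pattern (n=2): 0.08726116 : 0.41627768 : 0.49646116
Convolve the two distributions (both contribute in 2-u steps):
  M: 0.08678916×0.08726116 = 0.007573
  M+2: 0.08678916×0.41627768 + 0.41562168×0.08726116 = 0.072396
  M+4: 0.08678916×0.49646116 + 0.41562168×0.41627768 + 0.49758916×0.08726116 = 0.259522
  M+6: 0.41562168×0.49646116 + 0.49758916×0.41627768 = 0.413475
  M+8: 0.49758916×0.49646116 = 0.247034
Scale to base peak (0.413475) = 100: 1.8 : 17.5 : 62.8 : 100.0 : 59.7

1.8 : 17.5 : 62.8 : 100.0 : 59.7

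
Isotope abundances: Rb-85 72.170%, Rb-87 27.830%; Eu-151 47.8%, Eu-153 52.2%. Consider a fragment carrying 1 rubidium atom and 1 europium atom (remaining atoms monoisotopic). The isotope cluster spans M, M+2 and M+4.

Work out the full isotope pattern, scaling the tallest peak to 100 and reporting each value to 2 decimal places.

67.67 : 100.00 : 28.50

Rubidium pattern (n=1): 0.7217 : 0.2783
Europium pattern (n=1): 0.4780 : 0.5220
Convolve the two distributions (both contribute in 2-u steps):
  M: 0.7217×0.4780 = 0.344973
  M+2: 0.7217×0.5220 + 0.2783×0.4780 = 0.509755
  M+4: 0.2783×0.5220 = 0.145273
Scale to base peak (0.509755) = 100: 67.67 : 100.00 : 28.50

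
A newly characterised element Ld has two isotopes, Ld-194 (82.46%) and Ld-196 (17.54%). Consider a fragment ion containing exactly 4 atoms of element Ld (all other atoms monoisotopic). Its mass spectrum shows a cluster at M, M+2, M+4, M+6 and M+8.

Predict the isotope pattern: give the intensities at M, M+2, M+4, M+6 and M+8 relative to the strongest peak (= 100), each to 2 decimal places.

100.00 : 85.08 : 27.15 : 3.85 : 0.20

Each Ld atom is independently Ld-194 (p = 0.8246) or Ld-196 (q = 0.1754); the cluster is the binomial expansion (p + q)^4.
P(M) = 0.8246^4 = 0.462353
P(M+2) = 4 × 0.8246^3 × 0.1754^1 = 0.393387
P(M+4) = 6 × 0.8246^2 × 0.1754^2 = 0.125515
P(M+6) = 4 × 0.8246^1 × 0.1754^3 = 0.017799
P(M+8) = 0.1754^4 = 0.000946
The M peak is largest (0.462353); scaling to 100 gives 100.00 : 85.08 : 27.15 : 3.85 : 0.20.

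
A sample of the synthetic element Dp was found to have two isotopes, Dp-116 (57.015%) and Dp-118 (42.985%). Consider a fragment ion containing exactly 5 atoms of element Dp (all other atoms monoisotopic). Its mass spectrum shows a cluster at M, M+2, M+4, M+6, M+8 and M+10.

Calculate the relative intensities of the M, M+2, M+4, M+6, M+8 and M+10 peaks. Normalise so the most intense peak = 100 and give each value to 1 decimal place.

17.6 : 66.3 : 100.0 : 75.4 : 28.4 : 4.3

The 5 Dp atoms are independent, so intensities follow the terms of (0.57015 + 0.42985)^5.
P(M) = 0.57015^5 = 0.060248
P(M+2) = 5 × 0.57015^4 × 0.42985^1 = 0.227114
P(M+4) = 10 × 0.57015^3 × 0.42985^2 = 0.342453
P(M+6) = 10 × 0.57015^2 × 0.42985^3 = 0.258184
P(M+8) = 5 × 0.57015^1 × 0.42985^4 = 0.097326
P(M+10) = 0.42985^5 = 0.014675
The M+4 peak is largest (0.342453); scaling to 100 gives 17.6 : 66.3 : 100.0 : 75.4 : 28.4 : 4.3.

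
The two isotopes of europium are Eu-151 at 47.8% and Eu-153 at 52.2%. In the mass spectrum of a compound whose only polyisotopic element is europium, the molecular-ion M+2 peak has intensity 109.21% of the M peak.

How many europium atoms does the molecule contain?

With n Eu atoms, P(M+2)/P(M) = C(n,1)·p^(n−1)q / p^n = n·q/p = n · 0.522/0.478.
n = 1.0921 × 0.478/0.522 = 1.00 ≈ 1

1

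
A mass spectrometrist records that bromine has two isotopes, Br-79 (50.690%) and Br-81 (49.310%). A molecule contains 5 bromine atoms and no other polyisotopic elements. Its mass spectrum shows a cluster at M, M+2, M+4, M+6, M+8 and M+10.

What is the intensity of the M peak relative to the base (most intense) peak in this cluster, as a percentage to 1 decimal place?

(0.50690 + 0.49310)^5 gives M 0.0335, M+2 0.1628, M+4 0.3167, M+6 0.3081, M+8 0.1498, M+10 0.0292; the largest is M+4.
P(M+4) = C(5,2) × 0.50690^3 × 0.49310^2 = 10 × 0.13024674 × 0.24314761 = 0.316692 (base)
P(M) = C(5,0) × 0.50690^5 × 0.49310^0 = 1 × 0.03346659 × 1.0000 = 0.033467
Relative intensity = 0.033467 / 0.316692 × 100 = 10.6

10.6%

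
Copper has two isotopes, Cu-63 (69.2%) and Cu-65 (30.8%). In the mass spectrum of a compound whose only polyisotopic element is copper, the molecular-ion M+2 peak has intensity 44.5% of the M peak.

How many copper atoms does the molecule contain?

The M+2/M ratio from n Cu atoms is n · q/p = n · 0.308/0.692.
n = 0.445 × 0.692/0.308 = 1.00 ≈ 1

1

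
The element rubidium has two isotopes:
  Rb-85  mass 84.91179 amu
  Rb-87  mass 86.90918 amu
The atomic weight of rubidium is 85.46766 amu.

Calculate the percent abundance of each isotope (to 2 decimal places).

Rb-85: 72.17%, Rb-87: 27.83%

Let x be the fractional abundance of Rb-85; then Rb-87 has abundance 1 − x.
84.91179·x + 86.90918·(1 − x) = 85.46766
(84.91179 − 86.90918)·x = 85.46766 − 86.90918
x = -1.44152 / -1.99739 = 0.72170 → 72.17% Rb-85, 27.83% Rb-87.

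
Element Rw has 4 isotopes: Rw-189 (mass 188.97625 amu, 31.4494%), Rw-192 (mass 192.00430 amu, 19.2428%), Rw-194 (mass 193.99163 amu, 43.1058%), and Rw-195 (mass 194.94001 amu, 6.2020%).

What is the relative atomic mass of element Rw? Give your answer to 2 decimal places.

Ar = Σ fᵢ·mᵢ = 0.314494 × 188.97625 + 0.192428 × 192.00430 + 0.431058 × 193.99163 + 0.062020 × 194.94001
= 59.431897 + 36.947003 + 83.621644 + 12.090179 = 192.090723 amu

192.09 amu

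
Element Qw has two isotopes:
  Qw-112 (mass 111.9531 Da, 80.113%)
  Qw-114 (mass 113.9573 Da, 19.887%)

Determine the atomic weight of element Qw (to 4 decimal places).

The abundance-weighted mean is 0.80113 × 111.9531 + 0.19887 × 113.9573
= 89.68899 + 22.66269 = 112.35168 Da

112.3517 Da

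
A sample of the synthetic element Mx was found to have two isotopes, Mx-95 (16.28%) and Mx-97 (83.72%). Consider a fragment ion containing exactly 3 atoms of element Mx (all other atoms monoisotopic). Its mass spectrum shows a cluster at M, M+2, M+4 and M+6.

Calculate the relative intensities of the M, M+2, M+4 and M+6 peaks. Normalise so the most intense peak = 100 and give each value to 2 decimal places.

0.74 : 11.34 : 58.34 : 100.00

The 3 Mx atoms are independent, so intensities follow the terms of (0.1628 + 0.8372)^3.
P(M) = 0.1628^3 = 0.004315
P(M+2) = 3 × 0.1628^2 × 0.8372^1 = 0.066567
P(M+4) = 3 × 0.1628^1 × 0.8372^2 = 0.342321
P(M+6) = 0.8372^3 = 0.586797
The M+6 peak is largest (0.586797); scaling to 100 gives 0.74 : 11.34 : 58.34 : 100.00.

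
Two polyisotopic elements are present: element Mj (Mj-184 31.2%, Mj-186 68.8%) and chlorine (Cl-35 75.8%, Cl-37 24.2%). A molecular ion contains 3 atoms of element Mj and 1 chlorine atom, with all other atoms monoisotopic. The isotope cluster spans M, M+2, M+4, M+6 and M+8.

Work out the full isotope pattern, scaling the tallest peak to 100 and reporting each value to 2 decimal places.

5.99 : 41.53 : 100.00 : 92.10 : 20.50

Element Mj pattern (n=3): 0.03037133 : 0.20091802 : 0.44304998 : 0.32566067
Chlorine pattern (n=1): 0.7580 : 0.2420
Convolve the two distributions (both contribute in 2-u steps):
  M: 0.03037133×0.7580 = 0.023021
  M+2: 0.03037133×0.2420 + 0.20091802×0.7580 = 0.159646
  M+4: 0.20091802×0.2420 + 0.44304998×0.7580 = 0.384454
  M+6: 0.44304998×0.2420 + 0.32566067×0.7580 = 0.354069
  M+8: 0.32566067×0.2420 = 0.078810
Scale to base peak (0.384454) = 100: 5.99 : 41.53 : 100.00 : 92.10 : 20.50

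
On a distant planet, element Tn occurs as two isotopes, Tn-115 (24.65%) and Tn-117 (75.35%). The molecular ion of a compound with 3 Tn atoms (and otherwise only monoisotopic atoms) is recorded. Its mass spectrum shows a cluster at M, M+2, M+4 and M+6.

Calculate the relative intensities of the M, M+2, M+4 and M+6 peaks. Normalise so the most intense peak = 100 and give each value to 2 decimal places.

3.50 : 32.11 : 98.14 : 100.00

Each Tn atom is independently Tn-115 (p = 0.2465) or Tn-117 (q = 0.7535); the cluster is the binomial expansion (p + q)^3.
P(M) = 0.2465^3 = 0.014978
P(M+2) = 3 × 0.2465^2 × 0.7535^1 = 0.137353
P(M+4) = 3 × 0.2465^1 × 0.7535^2 = 0.419860
P(M+6) = 0.7535^3 = 0.427809
The M+6 peak is largest (0.427809); scaling to 100 gives 3.50 : 32.11 : 98.14 : 100.00.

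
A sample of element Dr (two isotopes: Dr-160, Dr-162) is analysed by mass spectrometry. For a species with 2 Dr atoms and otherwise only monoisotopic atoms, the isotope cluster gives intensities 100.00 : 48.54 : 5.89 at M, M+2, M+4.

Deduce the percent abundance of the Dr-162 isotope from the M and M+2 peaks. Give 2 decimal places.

19.53%

If p is the fraction of Dr that is Dr-160, then I(M+2)/I(M) = [C(2,1)·p^1·(1−p)] / p^2 = 2·(1−p)/p = 48.54/100.00 = 0.4854
(1−p)/p = 0.4854/2 = 0.2427  ⇒  p = 1/(1 + 0.2427) = 0.8047
Dr-160: 80.47%, Dr-162: 19.53%.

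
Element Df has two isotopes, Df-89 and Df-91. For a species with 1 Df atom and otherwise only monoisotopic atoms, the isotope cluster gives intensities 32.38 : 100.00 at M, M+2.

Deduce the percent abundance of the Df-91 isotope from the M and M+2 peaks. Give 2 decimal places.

Let p = fractional abundance of Df-89. I(M+2)/I(M) = [C(1,1)·p^0·(1−p)] / p^1 = 1·(1−p)/p = 100.00/32.38 = 3.0883
(1−p)/p = 3.0883/1 = 3.0883  ⇒  p = 1/(1 + 3.0883) = 0.2446
Df-89: 24.46%, Df-91: 75.54%.

75.54%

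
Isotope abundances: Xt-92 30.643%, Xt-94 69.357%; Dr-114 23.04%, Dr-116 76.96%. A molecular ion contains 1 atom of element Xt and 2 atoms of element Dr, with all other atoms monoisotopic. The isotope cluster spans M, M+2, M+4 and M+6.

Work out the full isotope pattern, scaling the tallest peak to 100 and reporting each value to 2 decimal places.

3.81 : 34.04 : 100.00 : 96.10

Element Xt pattern (n=1): 0.30643 : 0.69357
Element Dr pattern (n=2): 0.05308416 : 0.35463168 : 0.59228416
Convolve the two distributions (both contribute in 2-u steps):
  M: 0.30643×0.05308416 = 0.016267
  M+2: 0.30643×0.35463168 + 0.69357×0.05308416 = 0.145487
  M+4: 0.30643×0.59228416 + 0.69357×0.35463168 = 0.427456
  M+6: 0.69357×0.59228416 = 0.410791
Scale to base peak (0.427456) = 100: 3.81 : 34.04 : 100.00 : 96.10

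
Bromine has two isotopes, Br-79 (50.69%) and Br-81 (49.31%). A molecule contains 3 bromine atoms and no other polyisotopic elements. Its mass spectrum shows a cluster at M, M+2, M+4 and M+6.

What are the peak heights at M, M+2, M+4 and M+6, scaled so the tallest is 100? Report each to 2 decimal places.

34.27 : 100.00 : 97.28 : 31.54

Expanding (0.5069 + 0.4931)^3:
P(M) = 0.5069^3 = 0.130247
P(M+2) = 3 × 0.5069^2 × 0.4931^1 = 0.380103
P(M+4) = 3 × 0.5069^1 × 0.4931^2 = 0.369755
P(M+6) = 0.4931^3 = 0.119896
The M+2 peak is largest (0.380103); scaling to 100 gives 34.27 : 100.00 : 97.28 : 31.54.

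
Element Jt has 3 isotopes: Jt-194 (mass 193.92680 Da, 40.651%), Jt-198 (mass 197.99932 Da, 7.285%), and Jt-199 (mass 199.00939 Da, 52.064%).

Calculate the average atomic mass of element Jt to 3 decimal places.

196.870 Da

The abundance-weighted mean is 0.40651 × 193.92680 + 0.07285 × 197.99932 + 0.52064 × 199.00939
= 78.833183 + 14.424250 + 103.612249 = 196.869682 Da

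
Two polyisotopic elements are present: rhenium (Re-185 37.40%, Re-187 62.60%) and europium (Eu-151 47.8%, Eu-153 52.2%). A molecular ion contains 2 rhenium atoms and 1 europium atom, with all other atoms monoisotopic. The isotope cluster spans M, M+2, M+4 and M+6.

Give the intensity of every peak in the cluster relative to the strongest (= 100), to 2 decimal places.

15.49 : 68.75 : 100.00 : 47.38

Rhenium pattern (n=2): 0.139876 : 0.468248 : 0.391876
Europium pattern (n=1): 0.4780 : 0.5220
Convolve the two distributions (both contribute in 2-u steps):
  M: 0.139876×0.4780 = 0.066861
  M+2: 0.139876×0.5220 + 0.468248×0.4780 = 0.296838
  M+4: 0.468248×0.5220 + 0.391876×0.4780 = 0.431742
  M+6: 0.391876×0.5220 = 0.204559
Scale to base peak (0.431742) = 100: 15.49 : 68.75 : 100.00 : 47.38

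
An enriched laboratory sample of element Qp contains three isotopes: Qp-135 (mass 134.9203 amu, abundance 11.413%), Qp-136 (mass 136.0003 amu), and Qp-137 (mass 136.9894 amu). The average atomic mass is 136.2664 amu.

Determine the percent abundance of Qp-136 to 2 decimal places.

49.22%

Let x and y be the fractions of Qp-136 and Qp-137. Then x + y = 1 − 0.11413 = 0.88587 and 136.0003x + 136.9894y = 136.2664 − 0.11413×134.9203 = 120.867946161.
Substituting: 136.0003x + 136.9894(0.88587 − x) = 120.867946161
(136.0003 − 136.9894)x = -0.486853617  ⇒  x = 0.49222, y = 0.39365
Qp-136: 49.22%, Qp-137: 39.37%.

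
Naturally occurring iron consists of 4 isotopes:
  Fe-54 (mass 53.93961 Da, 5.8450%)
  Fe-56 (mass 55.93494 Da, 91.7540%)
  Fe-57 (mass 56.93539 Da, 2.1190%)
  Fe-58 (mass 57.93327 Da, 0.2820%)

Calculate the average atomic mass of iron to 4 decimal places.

55.8451 Da

The abundance-weighted mean is 0.058450 × 53.93961 + 0.917540 × 55.93494 + 0.021190 × 56.93539 + 0.002820 × 57.93327
= 3.152770 + 51.322545 + 1.206461 + 0.163372 = 55.845148 Da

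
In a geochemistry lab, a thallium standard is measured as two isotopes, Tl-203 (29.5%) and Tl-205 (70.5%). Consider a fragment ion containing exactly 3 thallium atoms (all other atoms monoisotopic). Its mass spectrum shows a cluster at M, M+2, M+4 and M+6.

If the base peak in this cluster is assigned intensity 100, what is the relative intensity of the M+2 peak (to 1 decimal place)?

Term probabilities: M 0.0257, M+2 0.1841, M+4 0.4399, M+6 0.3504. Base peak = M+4.
P(M+4) = C(3,2) × 0.295^1 × 0.705^2 = 3 × 0.2950 × 0.497025 = 0.439867 (base)
P(M+2) = C(3,1) × 0.295^2 × 0.705^1 = 3 × 0.087025 × 0.7050 = 0.184058
Relative intensity = 0.184058 / 0.439867 × 100 = 41.8

41.8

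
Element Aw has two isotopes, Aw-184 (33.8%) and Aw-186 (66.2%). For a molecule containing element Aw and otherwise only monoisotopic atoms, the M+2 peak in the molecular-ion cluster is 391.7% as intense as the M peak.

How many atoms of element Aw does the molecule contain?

2

For n independent Aw atoms, I(M+2)/I(M) = n · (abundance Aw-186) / (abundance Aw-184) = n · 0.662/0.338.
n = 3.917 × 0.338/0.662 = 2.00 ≈ 2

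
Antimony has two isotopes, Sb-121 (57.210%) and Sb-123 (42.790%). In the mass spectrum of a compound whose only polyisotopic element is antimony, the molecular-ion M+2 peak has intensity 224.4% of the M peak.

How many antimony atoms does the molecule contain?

3

With n Sb atoms, P(M+2)/P(M) = C(n,1)·p^(n−1)q / p^n = n·q/p = n · 0.42790/0.57210.
n = 2.244 × 0.57210/0.42790 = 3.00 ≈ 3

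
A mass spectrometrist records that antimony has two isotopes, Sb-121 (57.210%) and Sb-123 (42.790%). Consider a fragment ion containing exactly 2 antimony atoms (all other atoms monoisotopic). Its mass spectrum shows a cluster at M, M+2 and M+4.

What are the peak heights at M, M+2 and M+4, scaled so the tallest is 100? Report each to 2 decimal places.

Each Sb atom is independently Sb-121 (p = 0.57210) or Sb-123 (q = 0.42790); the cluster is the binomial expansion (p + q)^2.
P(M) = 0.57210^2 = 0.327298
P(M+2) = 2 × 0.57210^1 × 0.42790^1 = 0.489603
P(M+4) = 0.42790^2 = 0.183098
The M+2 peak is largest (0.489603); scaling to 100 gives 66.85 : 100.00 : 37.40.

66.85 : 100.00 : 37.40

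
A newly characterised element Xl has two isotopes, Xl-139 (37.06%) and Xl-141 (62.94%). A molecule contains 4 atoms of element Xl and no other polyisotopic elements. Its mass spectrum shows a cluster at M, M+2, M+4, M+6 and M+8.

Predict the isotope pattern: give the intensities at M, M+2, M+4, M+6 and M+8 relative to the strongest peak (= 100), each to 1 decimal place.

Expanding (0.3706 + 0.6294)^4:
P(M) = 0.3706^4 = 0.018863
P(M+2) = 4 × 0.3706^3 × 0.6294^1 = 0.128145
P(M+4) = 6 × 0.3706^2 × 0.6294^2 = 0.326449
P(M+6) = 4 × 0.3706^1 × 0.6294^3 = 0.369612
P(M+8) = 0.6294^4 = 0.156930
The M+6 peak is largest (0.369612); scaling to 100 gives 5.1 : 34.7 : 88.3 : 100.0 : 42.5.

5.1 : 34.7 : 88.3 : 100.0 : 42.5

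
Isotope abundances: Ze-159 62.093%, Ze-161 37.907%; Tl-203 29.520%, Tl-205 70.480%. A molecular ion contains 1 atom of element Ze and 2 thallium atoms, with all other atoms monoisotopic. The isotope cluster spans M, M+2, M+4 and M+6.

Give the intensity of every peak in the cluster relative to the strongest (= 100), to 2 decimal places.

11.61 : 62.51 : 100.00 : 40.39

Element Ze pattern (n=1): 0.62093 : 0.37907
Thallium pattern (n=2): 0.08714304 : 0.41611392 : 0.49674304
Convolve the two distributions (both contribute in 2-u steps):
  M: 0.62093×0.08714304 = 0.054110
  M+2: 0.62093×0.41611392 + 0.37907×0.08714304 = 0.291411
  M+4: 0.62093×0.49674304 + 0.37907×0.41611392 = 0.466179
  M+6: 0.37907×0.49674304 = 0.188300
Scale to base peak (0.466179) = 100: 11.61 : 62.51 : 100.00 : 40.39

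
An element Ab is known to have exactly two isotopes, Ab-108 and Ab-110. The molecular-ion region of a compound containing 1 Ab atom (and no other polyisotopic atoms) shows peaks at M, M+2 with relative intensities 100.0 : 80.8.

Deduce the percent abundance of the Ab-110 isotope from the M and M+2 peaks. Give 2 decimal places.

44.69%

Write p for the Ab-108 fraction. I(M+2)/I(M) = [C(1,1)·p^0·(1−p)] / p^1 = 1·(1−p)/p = 80.8/100.0 = 0.8080
(1−p)/p = 0.8080/1 = 0.8080  ⇒  p = 1/(1 + 0.8080) = 0.5531
Ab-108: 55.31%, Ab-110: 44.69%.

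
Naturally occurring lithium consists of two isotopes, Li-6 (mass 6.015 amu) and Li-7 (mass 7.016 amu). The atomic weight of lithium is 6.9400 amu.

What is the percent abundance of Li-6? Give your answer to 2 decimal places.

7.59%

Let x be the fractional abundance of Li-6; then Li-7 has abundance 1 − x.
6.015·x + 7.016·(1 − x) = 6.9400
(6.015 − 7.016)·x = 6.9400 − 7.016
x = -0.0760 / -1.001 = 0.07592 → 7.59% Li-6, 92.41% Li-7.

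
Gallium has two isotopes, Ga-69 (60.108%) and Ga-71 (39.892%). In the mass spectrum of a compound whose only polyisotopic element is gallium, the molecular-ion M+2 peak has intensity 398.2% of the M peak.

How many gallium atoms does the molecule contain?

With n Ga atoms, P(M+2)/P(M) = C(n,1)·p^(n−1)q / p^n = n·q/p = n · 0.39892/0.60108.
n = 3.982 × 0.60108/0.39892 = 6.00 ≈ 6

6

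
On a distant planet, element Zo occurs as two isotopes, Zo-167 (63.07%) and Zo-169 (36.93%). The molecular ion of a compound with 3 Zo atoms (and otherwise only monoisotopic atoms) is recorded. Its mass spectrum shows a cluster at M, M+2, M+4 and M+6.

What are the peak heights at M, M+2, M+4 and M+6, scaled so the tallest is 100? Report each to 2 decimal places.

56.93 : 100.00 : 58.55 : 11.43

Each Zo atom is independently Zo-167 (p = 0.6307) or Zo-169 (q = 0.3693); the cluster is the binomial expansion (p + q)^3.
P(M) = 0.6307^3 = 0.250881
P(M+2) = 3 × 0.6307^2 × 0.3693^1 = 0.440703
P(M+4) = 3 × 0.6307^1 × 0.3693^2 = 0.258049
P(M+6) = 0.3693^3 = 0.050366
The M+2 peak is largest (0.440703); scaling to 100 gives 56.93 : 100.00 : 58.55 : 11.43.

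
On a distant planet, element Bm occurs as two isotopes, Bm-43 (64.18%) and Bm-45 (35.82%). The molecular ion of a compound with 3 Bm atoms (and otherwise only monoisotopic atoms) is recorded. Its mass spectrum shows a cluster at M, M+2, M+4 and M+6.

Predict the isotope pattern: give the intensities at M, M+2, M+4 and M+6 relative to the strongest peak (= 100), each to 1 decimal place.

59.7 : 100.0 : 55.8 : 10.4

Expanding (0.6418 + 0.3582)^3:
P(M) = 0.6418^3 = 0.264362
P(M+2) = 3 × 0.6418^2 × 0.3582^1 = 0.442636
P(M+4) = 3 × 0.6418^1 × 0.3582^2 = 0.247043
P(M+6) = 0.3582^3 = 0.045960
The M+2 peak is largest (0.442636); scaling to 100 gives 59.7 : 100.0 : 55.8 : 10.4.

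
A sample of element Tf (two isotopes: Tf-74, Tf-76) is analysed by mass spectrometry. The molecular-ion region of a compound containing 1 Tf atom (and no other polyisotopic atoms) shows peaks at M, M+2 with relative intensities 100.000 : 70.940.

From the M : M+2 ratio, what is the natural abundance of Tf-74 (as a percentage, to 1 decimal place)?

If p is the fraction of Tf that is Tf-74, then I(M+2)/I(M) = [C(1,1)·p^0·(1−p)] / p^1 = 1·(1−p)/p = 70.940/100.000 = 0.7094
(1−p)/p = 0.7094/1 = 0.7094  ⇒  p = 1/(1 + 0.7094) = 0.5850
Tf-74: 58.5%, Tf-76: 41.5%.

58.5%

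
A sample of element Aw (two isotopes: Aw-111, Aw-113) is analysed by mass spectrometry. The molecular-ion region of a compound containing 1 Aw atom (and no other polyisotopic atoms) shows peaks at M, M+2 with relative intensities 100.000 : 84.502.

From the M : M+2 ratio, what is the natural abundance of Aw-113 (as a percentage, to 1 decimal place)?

Write p for the Aw-111 fraction. I(M+2)/I(M) = [C(1,1)·p^0·(1−p)] / p^1 = 1·(1−p)/p = 84.502/100.000 = 0.8450
(1−p)/p = 0.8450/1 = 0.8450  ⇒  p = 1/(1 + 0.8450) = 0.5420
Aw-111: 54.2%, Aw-113: 45.8%.

45.8%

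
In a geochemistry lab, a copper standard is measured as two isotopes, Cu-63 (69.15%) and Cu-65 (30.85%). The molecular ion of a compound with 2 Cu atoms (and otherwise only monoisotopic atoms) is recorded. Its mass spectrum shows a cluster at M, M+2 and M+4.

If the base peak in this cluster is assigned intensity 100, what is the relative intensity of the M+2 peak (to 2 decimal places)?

89.23

Binomial terms of (0.6915 + 0.3085)^2: M 0.4782, M+2 0.4267, M+4 0.0952 → M is the base peak.
P(M) = C(2,0) × 0.6915^2 × 0.3085^0 = 1 × 0.47817225 × 1.0000 = 0.478172 (base)
P(M+2) = C(2,1) × 0.6915^1 × 0.3085^1 = 2 × 0.6915 × 0.3085 = 0.426656
Relative intensity = 0.426656 / 0.478172 × 100 = 89.23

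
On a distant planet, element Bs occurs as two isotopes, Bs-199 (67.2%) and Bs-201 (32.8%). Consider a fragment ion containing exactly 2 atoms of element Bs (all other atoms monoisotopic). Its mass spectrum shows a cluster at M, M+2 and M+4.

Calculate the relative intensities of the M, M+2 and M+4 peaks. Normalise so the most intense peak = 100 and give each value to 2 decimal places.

Each Bs atom is independently Bs-199 (p = 0.672) or Bs-201 (q = 0.328); the cluster is the binomial expansion (p + q)^2.
P(M) = 0.672^2 = 0.451584
P(M+2) = 2 × 0.672^1 × 0.328^1 = 0.440832
P(M+4) = 0.328^2 = 0.107584
The M peak is largest (0.451584); scaling to 100 gives 100.00 : 97.62 : 23.82.

100.00 : 97.62 : 23.82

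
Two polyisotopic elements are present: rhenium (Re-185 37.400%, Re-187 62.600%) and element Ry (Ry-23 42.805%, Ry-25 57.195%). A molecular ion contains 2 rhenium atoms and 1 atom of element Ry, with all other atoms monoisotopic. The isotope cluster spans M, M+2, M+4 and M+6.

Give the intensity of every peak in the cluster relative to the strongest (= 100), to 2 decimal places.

13.75 : 64.39 : 100.00 : 51.46

Rhenium pattern (n=2): 0.139876 : 0.468248 : 0.391876
Element Ry pattern (n=1): 0.42805 : 0.57195
Convolve the two distributions (both contribute in 2-u steps):
  M: 0.139876×0.42805 = 0.059874
  M+2: 0.139876×0.57195 + 0.468248×0.42805 = 0.280436
  M+4: 0.468248×0.57195 + 0.391876×0.42805 = 0.435557
  M+6: 0.391876×0.57195 = 0.224133
Scale to base peak (0.435557) = 100: 13.75 : 64.39 : 100.00 : 51.46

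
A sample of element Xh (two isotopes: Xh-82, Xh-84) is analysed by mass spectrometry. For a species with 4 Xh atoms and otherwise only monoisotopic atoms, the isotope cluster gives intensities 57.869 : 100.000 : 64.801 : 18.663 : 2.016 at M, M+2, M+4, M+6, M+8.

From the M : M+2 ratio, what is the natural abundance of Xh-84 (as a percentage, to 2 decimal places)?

30.17%

Let p = fractional abundance of Xh-82. I(M+2)/I(M) = [C(4,1)·p^3·(1−p)] / p^4 = 4·(1−p)/p = 100.000/57.869 = 1.7280
(1−p)/p = 1.7280/4 = 0.4320  ⇒  p = 1/(1 + 0.4320) = 0.6983
Xh-82: 69.83%, Xh-84: 30.17%.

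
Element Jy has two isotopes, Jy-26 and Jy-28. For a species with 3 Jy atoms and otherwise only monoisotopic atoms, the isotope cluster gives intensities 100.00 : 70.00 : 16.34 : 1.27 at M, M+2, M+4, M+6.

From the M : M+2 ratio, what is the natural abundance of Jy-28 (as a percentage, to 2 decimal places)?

18.92%

Write p for the Jy-26 fraction. I(M+2)/I(M) = [C(3,1)·p^2·(1−p)] / p^3 = 3·(1−p)/p = 70.00/100.00 = 0.7000
(1−p)/p = 0.7000/3 = 0.2333  ⇒  p = 1/(1 + 0.2333) = 0.8108
Jy-26: 81.08%, Jy-28: 18.92%.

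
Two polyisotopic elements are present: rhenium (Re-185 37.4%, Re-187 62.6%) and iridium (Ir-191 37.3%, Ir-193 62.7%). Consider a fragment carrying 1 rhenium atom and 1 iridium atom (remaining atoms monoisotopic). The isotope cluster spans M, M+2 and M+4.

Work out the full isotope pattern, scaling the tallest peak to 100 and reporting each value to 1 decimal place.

29.8 : 100.0 : 83.9

Rhenium pattern (n=1): 0.3740 : 0.6260
Iridium pattern (n=1): 0.3730 : 0.6270
Convolve the two distributions (both contribute in 2-u steps):
  M: 0.3740×0.3730 = 0.139502
  M+2: 0.3740×0.6270 + 0.6260×0.3730 = 0.467996
  M+4: 0.6260×0.6270 = 0.392502
Scale to base peak (0.467996) = 100: 29.8 : 100.0 : 83.9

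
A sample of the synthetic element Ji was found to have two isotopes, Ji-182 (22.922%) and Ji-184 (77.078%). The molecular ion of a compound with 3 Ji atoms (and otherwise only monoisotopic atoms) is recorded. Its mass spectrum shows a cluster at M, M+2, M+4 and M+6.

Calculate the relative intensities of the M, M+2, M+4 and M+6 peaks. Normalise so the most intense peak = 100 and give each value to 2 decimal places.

2.63 : 26.53 : 89.22 : 100.00

Each Ji atom is independently Ji-182 (p = 0.22922) or Ji-184 (q = 0.77078); the cluster is the binomial expansion (p + q)^3.
P(M) = 0.22922^3 = 0.012044
P(M+2) = 3 × 0.22922^2 × 0.77078^1 = 0.121495
P(M+4) = 3 × 0.22922^1 × 0.77078^2 = 0.408540
P(M+6) = 0.77078^3 = 0.457922
The M+6 peak is largest (0.457922); scaling to 100 gives 2.63 : 26.53 : 89.22 : 100.00.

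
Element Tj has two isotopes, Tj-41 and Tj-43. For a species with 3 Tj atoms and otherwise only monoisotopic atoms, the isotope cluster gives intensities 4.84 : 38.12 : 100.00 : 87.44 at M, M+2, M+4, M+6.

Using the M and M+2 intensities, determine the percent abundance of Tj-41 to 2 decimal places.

27.58%

Write p for the Tj-41 fraction. I(M+2)/I(M) = [C(3,1)·p^2·(1−p)] / p^3 = 3·(1−p)/p = 38.12/4.84 = 7.8760
(1−p)/p = 7.8760/3 = 2.6253  ⇒  p = 1/(1 + 2.6253) = 0.2758
Tj-41: 27.58%, Tj-43: 72.42%.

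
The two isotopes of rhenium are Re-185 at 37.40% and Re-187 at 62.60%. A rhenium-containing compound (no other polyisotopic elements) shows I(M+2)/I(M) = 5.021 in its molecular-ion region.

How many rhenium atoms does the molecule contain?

3

With n Re atoms, P(M+2)/P(M) = C(n,1)·p^(n−1)q / p^n = n·q/p = n · 0.6260/0.3740.
n = 5.021 × 0.3740/0.6260 = 3.00 ≈ 3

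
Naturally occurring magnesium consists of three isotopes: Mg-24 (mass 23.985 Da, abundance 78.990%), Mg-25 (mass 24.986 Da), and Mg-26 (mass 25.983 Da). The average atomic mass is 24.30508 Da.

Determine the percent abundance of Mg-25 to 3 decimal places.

The remaining 21.010% is split between Mg-25 (fraction x) and Mg-26 (fraction 0.21010 − x).
Substituting: 24.986x + 25.983(0.21010 − x) = 5.3593285
(24.986 − 25.983)x = -0.0996998  ⇒  x = 0.10000, y = 0.11010
Mg-25: 10.000%, Mg-26: 11.010%.

10.000%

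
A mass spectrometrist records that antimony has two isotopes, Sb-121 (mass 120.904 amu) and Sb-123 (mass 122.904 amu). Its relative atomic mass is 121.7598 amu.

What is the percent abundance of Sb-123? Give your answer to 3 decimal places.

Let x be the fractional abundance of Sb-121; then Sb-123 has abundance 1 − x.
120.904·x + 122.904·(1 − x) = 121.7598
(120.904 − 122.904)·x = 121.7598 − 122.904
x = -1.1442 / -2.000 = 0.57210 → 57.210% Sb-121, 42.790% Sb-123.

42.790%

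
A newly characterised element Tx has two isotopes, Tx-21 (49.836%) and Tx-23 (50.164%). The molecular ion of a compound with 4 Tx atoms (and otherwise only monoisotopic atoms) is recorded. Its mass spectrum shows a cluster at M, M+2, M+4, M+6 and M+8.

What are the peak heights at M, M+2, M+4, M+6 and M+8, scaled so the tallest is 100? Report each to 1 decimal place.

Expanding (0.49836 + 0.50164)^4:
P(M) = 0.49836^4 = 0.061684
P(M+2) = 4 × 0.49836^3 × 0.50164^1 = 0.248360
P(M+4) = 6 × 0.49836^2 × 0.50164^2 = 0.374992
P(M+6) = 4 × 0.49836^1 × 0.50164^3 = 0.251640
P(M+8) = 0.50164^4 = 0.063324
The M+4 peak is largest (0.374992); scaling to 100 gives 16.4 : 66.2 : 100.0 : 67.1 : 16.9.

16.4 : 66.2 : 100.0 : 67.1 : 16.9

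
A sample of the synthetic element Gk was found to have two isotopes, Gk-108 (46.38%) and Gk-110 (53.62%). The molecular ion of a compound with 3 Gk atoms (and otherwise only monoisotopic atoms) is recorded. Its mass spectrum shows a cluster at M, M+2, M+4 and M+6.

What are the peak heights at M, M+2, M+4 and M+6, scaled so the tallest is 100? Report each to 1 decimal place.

Expanding (0.4638 + 0.5362)^3:
P(M) = 0.4638^3 = 0.099768
P(M+2) = 3 × 0.4638^2 × 0.5362^1 = 0.346027
P(M+4) = 3 × 0.4638^1 × 0.5362^2 = 0.400042
P(M+6) = 0.5362^3 = 0.154163
The M+4 peak is largest (0.400042); scaling to 100 gives 24.9 : 86.5 : 100.0 : 38.5.

24.9 : 86.5 : 100.0 : 38.5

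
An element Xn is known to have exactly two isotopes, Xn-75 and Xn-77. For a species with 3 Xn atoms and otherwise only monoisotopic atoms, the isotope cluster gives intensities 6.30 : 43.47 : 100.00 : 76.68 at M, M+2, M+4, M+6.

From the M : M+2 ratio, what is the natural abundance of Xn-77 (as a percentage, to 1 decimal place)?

Let p = fractional abundance of Xn-75. I(M+2)/I(M) = [C(3,1)·p^2·(1−p)] / p^3 = 3·(1−p)/p = 43.47/6.30 = 6.9000
(1−p)/p = 6.9000/3 = 2.3000  ⇒  p = 1/(1 + 2.3000) = 0.3030
Xn-75: 30.3%, Xn-77: 69.7%.

69.7%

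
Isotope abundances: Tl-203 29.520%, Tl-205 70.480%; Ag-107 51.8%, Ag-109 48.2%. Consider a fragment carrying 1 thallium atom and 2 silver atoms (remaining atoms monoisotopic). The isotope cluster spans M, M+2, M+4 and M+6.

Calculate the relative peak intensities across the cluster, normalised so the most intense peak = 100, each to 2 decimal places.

18.84 : 80.02 : 100.00 : 38.94

Thallium pattern (n=1): 0.2952 : 0.7048
Silver pattern (n=2): 0.268324 : 0.499352 : 0.232324
Convolve the two distributions (both contribute in 2-u steps):
  M: 0.2952×0.268324 = 0.079209
  M+2: 0.2952×0.499352 + 0.7048×0.268324 = 0.336523
  M+4: 0.2952×0.232324 + 0.7048×0.499352 = 0.420525
  M+6: 0.7048×0.232324 = 0.163742
Scale to base peak (0.420525) = 100: 18.84 : 80.02 : 100.00 : 38.94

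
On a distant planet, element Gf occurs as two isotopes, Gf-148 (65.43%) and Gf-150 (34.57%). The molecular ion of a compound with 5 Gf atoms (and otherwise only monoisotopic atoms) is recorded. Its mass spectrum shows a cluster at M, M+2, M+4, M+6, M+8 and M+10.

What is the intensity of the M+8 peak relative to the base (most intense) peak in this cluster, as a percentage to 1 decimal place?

14.0%

(0.6543 + 0.3457)^5 gives M 0.1199, M+2 0.3168, M+4 0.3348, M+6 0.1769, M+8 0.0467, M+10 0.0049; the largest is M+4.
P(M+4) = C(5,2) × 0.6543^3 × 0.3457^2 = 10 × 0.28011139 × 0.11950849 = 0.334757 (base)
P(M+8) = C(5,4) × 0.6543^1 × 0.3457^4 = 5 × 0.6543 × 0.01428228 = 0.046724
Relative intensity = 0.046724 / 0.334757 × 100 = 14.0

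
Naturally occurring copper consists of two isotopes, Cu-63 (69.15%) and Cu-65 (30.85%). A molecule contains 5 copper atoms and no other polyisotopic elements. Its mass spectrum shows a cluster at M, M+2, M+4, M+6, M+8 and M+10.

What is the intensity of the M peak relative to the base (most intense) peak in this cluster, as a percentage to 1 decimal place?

Term probabilities: M 0.1581, M+2 0.3527, M+4 0.3147, M+6 0.1404, M+8 0.0313, M+10 0.0028. Base peak = M+2.
P(M+2) = C(5,1) × 0.6915^4 × 0.3085^1 = 5 × 0.2286487 × 0.3085 = 0.352691 (base)
P(M) = C(5,0) × 0.6915^5 × 0.3085^0 = 1 × 0.15811058 × 1.0000 = 0.158111
Relative intensity = 0.158111 / 0.352691 × 100 = 44.8

44.8%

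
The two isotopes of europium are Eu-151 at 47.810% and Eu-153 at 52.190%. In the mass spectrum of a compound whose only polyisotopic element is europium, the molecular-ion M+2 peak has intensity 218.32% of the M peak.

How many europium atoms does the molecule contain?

2

For n independent Eu atoms, I(M+2)/I(M) = n · (abundance Eu-153) / (abundance Eu-151) = n · 0.52190/0.47810.
n = 2.1832 × 0.47810/0.52190 = 2.00 ≈ 2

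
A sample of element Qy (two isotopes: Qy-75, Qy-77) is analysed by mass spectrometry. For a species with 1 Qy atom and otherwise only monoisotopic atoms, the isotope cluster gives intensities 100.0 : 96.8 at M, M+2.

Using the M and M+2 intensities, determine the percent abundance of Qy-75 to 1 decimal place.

50.8%

If p is the fraction of Qy that is Qy-75, then I(M+2)/I(M) = [C(1,1)·p^0·(1−p)] / p^1 = 1·(1−p)/p = 96.8/100.0 = 0.9680
(1−p)/p = 0.9680/1 = 0.9680  ⇒  p = 1/(1 + 0.9680) = 0.5081
Qy-75: 50.8%, Qy-77: 49.2%.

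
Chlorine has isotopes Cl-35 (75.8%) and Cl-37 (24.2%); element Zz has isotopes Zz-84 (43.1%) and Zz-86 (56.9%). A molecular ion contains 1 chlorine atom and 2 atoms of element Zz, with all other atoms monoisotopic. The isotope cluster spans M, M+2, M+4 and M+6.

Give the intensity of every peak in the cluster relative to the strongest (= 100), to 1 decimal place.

Chlorine pattern (n=1): 0.7580 : 0.2420
Element Zz pattern (n=2): 0.185761 : 0.490478 : 0.323761
Convolve the two distributions (both contribute in 2-u steps):
  M: 0.7580×0.185761 = 0.140807
  M+2: 0.7580×0.490478 + 0.2420×0.185761 = 0.416736
  M+4: 0.7580×0.323761 + 0.2420×0.490478 = 0.364107
  M+6: 0.2420×0.323761 = 0.078350
Scale to base peak (0.416736) = 100: 33.8 : 100.0 : 87.4 : 18.8

33.8 : 100.0 : 87.4 : 18.8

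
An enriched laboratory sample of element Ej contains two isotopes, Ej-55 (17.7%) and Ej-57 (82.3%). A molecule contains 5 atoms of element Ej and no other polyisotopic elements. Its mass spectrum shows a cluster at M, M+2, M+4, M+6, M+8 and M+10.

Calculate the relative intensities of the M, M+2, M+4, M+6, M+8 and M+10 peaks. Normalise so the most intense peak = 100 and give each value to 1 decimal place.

Expanding (0.177 + 0.823)^5:
P(M) = 0.177^5 = 0.000174
P(M+2) = 5 × 0.177^4 × 0.823^1 = 0.004039
P(M+4) = 10 × 0.177^3 × 0.823^2 = 0.037559
P(M+6) = 10 × 0.177^2 × 0.823^3 = 0.174641
P(M+8) = 5 × 0.177^1 × 0.823^4 = 0.406015
P(M+10) = 0.823^5 = 0.377571
The M+8 peak is largest (0.406015); scaling to 100 gives 0.0 : 1.0 : 9.3 : 43.0 : 100.0 : 93.0.

0.0 : 1.0 : 9.3 : 43.0 : 100.0 : 93.0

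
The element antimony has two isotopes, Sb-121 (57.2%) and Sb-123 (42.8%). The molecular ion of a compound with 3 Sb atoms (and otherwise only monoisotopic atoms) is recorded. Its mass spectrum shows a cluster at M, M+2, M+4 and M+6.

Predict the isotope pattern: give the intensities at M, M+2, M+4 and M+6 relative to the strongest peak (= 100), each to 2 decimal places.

44.55 : 100.00 : 74.83 : 18.66

Expanding (0.572 + 0.428)^3:
P(M) = 0.572^3 = 0.187149
P(M+2) = 3 × 0.572^2 × 0.428^1 = 0.420104
P(M+4) = 3 × 0.572^1 × 0.428^2 = 0.314344
P(M+6) = 0.428^3 = 0.078403
The M+2 peak is largest (0.420104); scaling to 100 gives 44.55 : 100.00 : 74.83 : 18.66.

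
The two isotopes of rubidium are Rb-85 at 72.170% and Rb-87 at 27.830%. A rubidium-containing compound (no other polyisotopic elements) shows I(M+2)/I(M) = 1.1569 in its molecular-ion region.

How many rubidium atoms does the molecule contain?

The M+2/M ratio from n Rb atoms is n · q/p = n · 0.27830/0.72170.
n = 1.1569 × 0.72170/0.27830 = 3.00 ≈ 3

3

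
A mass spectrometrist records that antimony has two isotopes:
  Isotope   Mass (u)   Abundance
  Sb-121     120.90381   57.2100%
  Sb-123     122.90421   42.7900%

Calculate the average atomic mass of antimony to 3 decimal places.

The abundance-weighted mean is 0.572100 × 120.90381 + 0.427900 × 122.90421
= 69.169070 + 52.590711 = 121.759781 u

121.760 u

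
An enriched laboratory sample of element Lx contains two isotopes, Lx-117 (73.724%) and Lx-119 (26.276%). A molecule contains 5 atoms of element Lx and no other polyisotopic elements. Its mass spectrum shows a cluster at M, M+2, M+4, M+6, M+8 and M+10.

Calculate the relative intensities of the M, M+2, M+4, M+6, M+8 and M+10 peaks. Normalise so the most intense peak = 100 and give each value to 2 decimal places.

Each Lx atom is independently Lx-117 (p = 0.73724) or Lx-119 (q = 0.26276); the cluster is the binomial expansion (p + q)^5.
P(M) = 0.73724^5 = 0.217793
P(M+2) = 5 × 0.73724^4 × 0.26276^1 = 0.388119
P(M+4) = 10 × 0.73724^3 × 0.26276^2 = 0.276659
P(M+6) = 10 × 0.73724^2 × 0.26276^3 = 0.098604
P(M+8) = 5 × 0.73724^1 × 0.26276^4 = 0.017572
P(M+10) = 0.26276^5 = 0.001253
The M+2 peak is largest (0.388119); scaling to 100 gives 56.12 : 100.00 : 71.28 : 25.41 : 4.53 : 0.32.

56.12 : 100.00 : 71.28 : 25.41 : 4.53 : 0.32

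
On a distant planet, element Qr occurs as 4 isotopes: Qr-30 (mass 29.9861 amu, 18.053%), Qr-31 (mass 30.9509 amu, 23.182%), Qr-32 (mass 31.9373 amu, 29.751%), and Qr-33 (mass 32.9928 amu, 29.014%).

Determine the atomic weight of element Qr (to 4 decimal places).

31.6626 amu

Weight each isotope mass by its fractional abundance: 0.18053 × 29.9861 + 0.23182 × 30.9509 + 0.29751 × 31.9373 + 0.29014 × 32.9928
= 5.41339 + 7.17504 + 9.50167 + 9.57253 = 31.66263 amu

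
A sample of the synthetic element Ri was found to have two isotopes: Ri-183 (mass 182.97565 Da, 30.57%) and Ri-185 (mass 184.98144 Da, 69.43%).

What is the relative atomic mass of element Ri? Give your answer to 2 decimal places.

184.37 Da

Average mass = Σ (abundance × isotope mass) = 0.3057 × 182.97565 + 0.6943 × 184.98144
= 55.935656 + 128.432614 = 184.368270 Da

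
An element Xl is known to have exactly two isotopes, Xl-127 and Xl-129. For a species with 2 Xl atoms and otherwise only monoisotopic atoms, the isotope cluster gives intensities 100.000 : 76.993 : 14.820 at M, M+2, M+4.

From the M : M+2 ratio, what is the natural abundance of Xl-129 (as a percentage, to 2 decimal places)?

If p is the fraction of Xl that is Xl-127, then I(M+2)/I(M) = [C(2,1)·p^1·(1−p)] / p^2 = 2·(1−p)/p = 76.993/100.000 = 0.7699
(1−p)/p = 0.7699/2 = 0.3850  ⇒  p = 1/(1 + 0.3850) = 0.7220
Xl-127: 72.20%, Xl-129: 27.80%.

27.80%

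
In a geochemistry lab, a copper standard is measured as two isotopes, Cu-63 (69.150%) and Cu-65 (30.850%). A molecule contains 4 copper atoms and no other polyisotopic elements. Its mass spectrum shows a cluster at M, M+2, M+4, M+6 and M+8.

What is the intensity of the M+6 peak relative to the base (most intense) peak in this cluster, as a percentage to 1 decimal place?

19.9%

(0.69150 + 0.30850)^4 gives M 0.2286, M+2 0.4080, M+4 0.2731, M+6 0.0812, M+8 0.0091; the largest is M+2.
P(M+2) = C(4,1) × 0.69150^3 × 0.30850^1 = 4 × 0.33065611 × 0.3085 = 0.408030 (base)
P(M+6) = C(4,3) × 0.69150^1 × 0.30850^3 = 4 × 0.6915 × 0.02936064 = 0.081212
Relative intensity = 0.081212 / 0.408030 × 100 = 19.9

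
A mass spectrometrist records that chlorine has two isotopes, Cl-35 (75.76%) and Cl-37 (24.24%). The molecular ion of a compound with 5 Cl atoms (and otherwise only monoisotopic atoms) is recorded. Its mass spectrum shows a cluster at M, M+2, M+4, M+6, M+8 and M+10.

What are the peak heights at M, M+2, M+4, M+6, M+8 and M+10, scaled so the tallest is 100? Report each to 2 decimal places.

Each Cl atom is independently Cl-35 (p = 0.7576) or Cl-37 (q = 0.2424); the cluster is the binomial expansion (p + q)^5.
P(M) = 0.7576^5 = 0.249574
P(M+2) = 5 × 0.7576^4 × 0.2424^1 = 0.399266
P(M+4) = 10 × 0.7576^3 × 0.2424^2 = 0.255497
P(M+6) = 10 × 0.7576^2 × 0.2424^3 = 0.081748
P(M+8) = 5 × 0.7576^1 × 0.2424^4 = 0.013078
P(M+10) = 0.2424^5 = 0.000837
The M+2 peak is largest (0.399266); scaling to 100 gives 62.51 : 100.00 : 63.99 : 20.47 : 3.28 : 0.21.

62.51 : 100.00 : 63.99 : 20.47 : 3.28 : 0.21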